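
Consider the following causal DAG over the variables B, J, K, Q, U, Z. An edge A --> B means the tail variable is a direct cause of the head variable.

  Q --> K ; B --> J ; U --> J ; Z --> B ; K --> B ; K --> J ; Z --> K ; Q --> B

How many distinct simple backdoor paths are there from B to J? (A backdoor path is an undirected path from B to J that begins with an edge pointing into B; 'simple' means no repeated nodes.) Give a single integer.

3

A backdoor path from B to J is any simple undirected path whose first edge points into B (i.e. leaves B via a parent).
Parents of B: {K, Q, Z}.
Enumerating:
  P1: B <- Z -> K -> J
  P2: B <- Q -> K -> J
  P3: B <- K -> J
That exhausts the simple backdoor paths. Count: 3.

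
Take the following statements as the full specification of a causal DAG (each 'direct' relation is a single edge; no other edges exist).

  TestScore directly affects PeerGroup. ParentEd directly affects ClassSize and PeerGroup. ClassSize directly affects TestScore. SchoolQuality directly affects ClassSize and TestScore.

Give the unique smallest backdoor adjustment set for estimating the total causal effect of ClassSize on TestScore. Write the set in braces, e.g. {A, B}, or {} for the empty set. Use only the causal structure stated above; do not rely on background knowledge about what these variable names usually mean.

{SchoolQuality}

Variables eligible for adjustment (non-descendants of ClassSize, excluding ClassSize and TestScore): {ParentEd, SchoolQuality}.
Backdoor paths from ClassSize to TestScore:
  P1: ClassSize <- ParentEd -> PeerGroup <- TestScore
  P2: ClassSize <- SchoolQuality -> TestScore
The empty set is not sufficient: P2 (ClassSize <- SchoolQuality -> TestScore) has no collider blocking it and no conditioned non-collider, so it is open.
Try {SchoolQuality}:
  P1: blocked at collider PeerGroup (neither it nor any descendant is in the conditioning set).
  P2: blocked at fork node SchoolQuality ∈ conditioning set.
{SchoolQuality} contains no descendant of ClassSize and blocks every backdoor path.
No other singleton works — e.g. {ParentEd} leaves P2 open — so {SchoolQuality} is the unique smallest valid adjustment set.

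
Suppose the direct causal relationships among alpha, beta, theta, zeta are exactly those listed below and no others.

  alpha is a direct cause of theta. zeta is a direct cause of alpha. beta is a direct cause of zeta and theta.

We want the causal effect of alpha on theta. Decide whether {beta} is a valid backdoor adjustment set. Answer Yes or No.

Yes

Backdoor paths from alpha to theta (paths whose first edge points into alpha):
  P1: alpha <- zeta <- beta -> theta
Condition 1 (no descendant of alpha in the set): holds — descendants of alpha are {theta}; none are in {beta}.
Condition 2 (every backdoor path blocked by {beta}):
  P1: blocked at fork node beta ∈ conditioning set.
{beta} satisfies the backdoor criterion.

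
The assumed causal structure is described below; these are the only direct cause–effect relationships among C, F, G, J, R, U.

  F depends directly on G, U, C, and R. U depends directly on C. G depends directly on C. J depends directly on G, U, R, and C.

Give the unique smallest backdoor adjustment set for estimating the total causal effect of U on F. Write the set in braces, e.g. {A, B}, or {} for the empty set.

{C}

Variables eligible for adjustment (non-descendants of U, excluding U and F): {C, G, R}.
Backdoor paths from U to F:
  P1: U <- C -> G -> J <- R -> F
  P2: U <- C -> G -> F
  P3: U <- C -> J <- R -> F
  P4: U <- C -> J <- G -> F
  P5: U <- C -> F
The empty set is not sufficient: P2 (U <- C -> G -> F) has no collider blocking it and no conditioned non-collider, so it is open.
Try {C}:
  P1: blocked at fork node C ∈ conditioning set.
  P2: blocked at fork node C ∈ conditioning set.
  P3: blocked at fork node C ∈ conditioning set.
  P4: blocked at fork node C ∈ conditioning set.
  P5: blocked at fork node C ∈ conditioning set.
{C} contains no descendant of U and blocks every backdoor path.
No other singleton works — e.g. {R} leaves P2 open — so {C} is the unique smallest valid adjustment set.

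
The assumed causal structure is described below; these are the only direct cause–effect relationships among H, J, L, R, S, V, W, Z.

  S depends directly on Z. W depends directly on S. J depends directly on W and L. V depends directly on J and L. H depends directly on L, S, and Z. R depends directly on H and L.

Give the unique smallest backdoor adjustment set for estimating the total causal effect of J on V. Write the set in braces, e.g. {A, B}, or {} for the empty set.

{L}

Variables eligible for adjustment (non-descendants of J, excluding J and V): {H, L, R, S, W, Z}.
Backdoor paths from J to V:
  P1: J <- L -> V
  P2: J <- W <- S <- Z -> H <- L -> V
  P3: J <- W <- S <- Z -> H -> R <- L -> V
  P4: J <- W <- S -> H <- L -> V
  P5: J <- W <- S -> H -> R <- L -> V
The empty set is not sufficient: P1 (J <- L -> V) has no collider blocking it and no conditioned non-collider, so it is open.
Try {L}:
  P1: blocked at fork node L ∈ conditioning set.
  P2: blocked at collider H (neither it nor any descendant is in the conditioning set).
  P3: blocked at collider R (neither it nor any descendant is in the conditioning set).
  P4: blocked at collider H (neither it nor any descendant is in the conditioning set).
  P5: blocked at collider R (neither it nor any descendant is in the conditioning set).
{L} contains no descendant of J and blocks every backdoor path.
No other singleton works — e.g. {Z} leaves P1 open — so {L} is the unique smallest valid adjustment set.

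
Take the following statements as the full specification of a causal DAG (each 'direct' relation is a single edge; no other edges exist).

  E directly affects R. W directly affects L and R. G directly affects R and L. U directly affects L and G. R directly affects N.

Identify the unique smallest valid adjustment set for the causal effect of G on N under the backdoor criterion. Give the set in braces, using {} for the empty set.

Variables eligible for adjustment (non-descendants of G, excluding G and N): {E, U, W}.
Backdoor paths from G to N:
  P1: G <- U -> L <- W -> R -> N
Each backdoor path contains an unconditioned collider, so every path is already blocked with the empty conditioning set:
  P1: blocked at collider L (neither it nor any descendant is in the conditioning set).
The empty set is therefore the unique smallest valid set.

{}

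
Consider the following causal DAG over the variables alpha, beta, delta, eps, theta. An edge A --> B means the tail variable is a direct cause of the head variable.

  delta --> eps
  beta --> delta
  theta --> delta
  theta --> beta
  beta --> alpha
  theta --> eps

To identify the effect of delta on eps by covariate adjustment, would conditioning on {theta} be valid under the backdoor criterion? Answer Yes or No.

Yes

Backdoor paths from delta to eps (paths whose first edge points into delta):
  P1: delta <- theta -> eps
  P2: delta <- beta <- theta -> eps
Condition 1 (no descendant of delta in the set): holds — descendants of delta are {eps}; none are in {theta}.
Condition 2 (every backdoor path blocked by {theta}):
  P1: blocked at fork node theta ∈ conditioning set.
  P2: blocked at fork node theta ∈ conditioning set.
{theta} satisfies the backdoor criterion.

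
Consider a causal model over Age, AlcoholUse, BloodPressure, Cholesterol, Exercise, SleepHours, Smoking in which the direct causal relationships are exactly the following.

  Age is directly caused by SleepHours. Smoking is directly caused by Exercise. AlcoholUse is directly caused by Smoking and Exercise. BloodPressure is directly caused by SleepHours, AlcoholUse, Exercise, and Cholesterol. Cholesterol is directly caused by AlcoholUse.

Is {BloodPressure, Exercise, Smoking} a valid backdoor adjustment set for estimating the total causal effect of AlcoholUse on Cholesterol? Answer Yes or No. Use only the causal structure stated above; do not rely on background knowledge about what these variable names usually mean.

No

Backdoor paths from AlcoholUse to Cholesterol (paths whose first edge points into AlcoholUse):
  P1: AlcoholUse <- Exercise -> BloodPressure <- Cholesterol
  P2: AlcoholUse <- Smoking <- Exercise -> BloodPressure <- Cholesterol
Condition 1 (no descendant of AlcoholUse in the set): FAILS — BloodPressure is a descendant of AlcoholUse.
Condition 2 (every backdoor path blocked by {BloodPressure, Exercise, Smoking}):
  P1: blocked at fork node Exercise ∈ conditioning set.
  P2: blocked at chain node Smoking ∈ conditioning set.
{BloodPressure, Exercise, Smoking} does not satisfy the backdoor criterion.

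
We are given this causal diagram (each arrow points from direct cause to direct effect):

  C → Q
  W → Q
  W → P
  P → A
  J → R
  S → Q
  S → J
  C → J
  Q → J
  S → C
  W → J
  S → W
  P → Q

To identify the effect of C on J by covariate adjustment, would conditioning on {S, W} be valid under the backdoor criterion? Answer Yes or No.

Backdoor paths from C to J (paths whose first edge points into C):
  P1: C <- S -> W -> P -> Q -> J
  P2: C <- S -> W -> Q -> J
  P3: C <- S -> W -> J
  P4: C <- S -> Q <- W -> J
  P5: C <- S -> Q <- P <- W -> J
  P6: C <- S -> Q -> J
  P7: C <- S -> J
Condition 1 (no descendant of C in the set): holds — descendants of C are {J, Q, R}; none are in {S, W}.
Condition 2 (every backdoor path blocked by {S, W}):
  P1: blocked at fork node S ∈ conditioning set.
  P2: blocked at fork node S ∈ conditioning set.
  P3: blocked at fork node S ∈ conditioning set.
  P4: blocked at fork node S ∈ conditioning set.
  P5: blocked at fork node S ∈ conditioning set.
  P6: blocked at fork node S ∈ conditioning set.
  P7: blocked at fork node S ∈ conditioning set.
{S, W} satisfies the backdoor criterion.

Yes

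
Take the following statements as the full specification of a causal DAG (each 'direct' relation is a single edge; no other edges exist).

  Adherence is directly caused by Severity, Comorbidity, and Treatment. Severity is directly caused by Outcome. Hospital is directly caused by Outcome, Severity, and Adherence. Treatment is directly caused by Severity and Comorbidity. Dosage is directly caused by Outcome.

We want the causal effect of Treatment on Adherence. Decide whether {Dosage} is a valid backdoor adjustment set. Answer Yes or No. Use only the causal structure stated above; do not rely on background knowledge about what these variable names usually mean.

Backdoor paths from Treatment to Adherence (paths whose first edge points into Treatment):
  P1: Treatment <- Comorbidity -> Adherence
  P2: Treatment <- Severity <- Outcome -> Hospital <- Adherence
  P3: Treatment <- Severity -> Adherence
  P4: Treatment <- Severity -> Hospital <- Adherence
Condition 1 (no descendant of Treatment in the set): holds — descendants of Treatment are {Adherence, Hospital}; none are in {Dosage}.
Condition 2 (every backdoor path blocked by {Dosage}):
  P1: open — no interior node is in the conditioning set.
  P2: blocked at collider Hospital (neither it nor any descendant is in the conditioning set).
  P3: open — no interior node is in the conditioning set.
  P4: blocked at collider Hospital (neither it nor any descendant is in the conditioning set).
{Dosage} does not satisfy the backdoor criterion.

No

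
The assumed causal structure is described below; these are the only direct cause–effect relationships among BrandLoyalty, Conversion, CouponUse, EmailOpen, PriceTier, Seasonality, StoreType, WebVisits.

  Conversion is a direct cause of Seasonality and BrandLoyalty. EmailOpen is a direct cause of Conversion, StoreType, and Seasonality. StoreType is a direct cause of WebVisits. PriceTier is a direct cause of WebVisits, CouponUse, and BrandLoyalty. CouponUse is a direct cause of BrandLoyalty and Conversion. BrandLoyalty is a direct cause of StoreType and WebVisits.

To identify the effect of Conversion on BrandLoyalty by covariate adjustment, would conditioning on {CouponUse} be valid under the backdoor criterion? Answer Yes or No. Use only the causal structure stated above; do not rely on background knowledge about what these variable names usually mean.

Yes

Backdoor paths from Conversion to BrandLoyalty (paths whose first edge points into Conversion):
  P1: Conversion <- EmailOpen -> StoreType <- BrandLoyalty
  P2: Conversion <- EmailOpen -> StoreType -> WebVisits <- PriceTier -> CouponUse -> BrandLoyalty
  P3: Conversion <- EmailOpen -> StoreType -> WebVisits <- PriceTier -> BrandLoyalty
  P4: Conversion <- EmailOpen -> StoreType -> WebVisits <- BrandLoyalty
  P5: Conversion <- CouponUse <- PriceTier -> BrandLoyalty
  P6: Conversion <- CouponUse <- PriceTier -> WebVisits <- BrandLoyalty
  P7: Conversion <- CouponUse <- PriceTier -> WebVisits <- StoreType <- BrandLoyalty
  P8: Conversion <- CouponUse -> BrandLoyalty
Condition 1 (no descendant of Conversion in the set): holds — descendants of Conversion are {BrandLoyalty, Seasonality, StoreType, WebVisits}; none are in {CouponUse}.
Condition 2 (every backdoor path blocked by {CouponUse}):
  P1: blocked at collider StoreType (neither it nor any descendant is in the conditioning set).
  P2: blocked at collider WebVisits (neither it nor any descendant is in the conditioning set).
  P3: blocked at collider WebVisits (neither it nor any descendant is in the conditioning set).
  P4: blocked at collider WebVisits (neither it nor any descendant is in the conditioning set).
  P5: blocked at chain node CouponUse ∈ conditioning set.
  P6: blocked at chain node CouponUse ∈ conditioning set.
  P7: blocked at chain node CouponUse ∈ conditioning set.
  P8: blocked at fork node CouponUse ∈ conditioning set.
{CouponUse} satisfies the backdoor criterion.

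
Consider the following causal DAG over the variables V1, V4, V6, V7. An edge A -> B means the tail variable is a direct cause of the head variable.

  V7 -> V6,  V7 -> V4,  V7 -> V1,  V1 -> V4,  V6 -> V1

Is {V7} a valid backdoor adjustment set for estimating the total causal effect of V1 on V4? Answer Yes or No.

Yes

Backdoor paths from V1 to V4 (paths whose first edge points into V1):
  P1: V1 <- V7 -> V4
  P2: V1 <- V6 <- V7 -> V4
Condition 1 (no descendant of V1 in the set): holds — descendants of V1 are {V4}; none are in {V7}.
Condition 2 (every backdoor path blocked by {V7}):
  P1: blocked at fork node V7 ∈ conditioning set.
  P2: blocked at fork node V7 ∈ conditioning set.
{V7} satisfies the backdoor criterion.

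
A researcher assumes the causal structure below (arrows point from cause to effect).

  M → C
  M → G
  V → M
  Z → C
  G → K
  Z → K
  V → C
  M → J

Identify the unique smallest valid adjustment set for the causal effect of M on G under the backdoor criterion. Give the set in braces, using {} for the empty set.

Variables eligible for adjustment (non-descendants of M, excluding M and G): {V, Z}.
Backdoor paths from M to G:
  P1: M <- V -> C <- Z -> K <- G
Each backdoor path contains an unconditioned collider, so every path is already blocked with the empty conditioning set:
  P1: blocked at collider C (neither it nor any descendant is in the conditioning set).
The empty set is therefore the unique smallest valid set.

{}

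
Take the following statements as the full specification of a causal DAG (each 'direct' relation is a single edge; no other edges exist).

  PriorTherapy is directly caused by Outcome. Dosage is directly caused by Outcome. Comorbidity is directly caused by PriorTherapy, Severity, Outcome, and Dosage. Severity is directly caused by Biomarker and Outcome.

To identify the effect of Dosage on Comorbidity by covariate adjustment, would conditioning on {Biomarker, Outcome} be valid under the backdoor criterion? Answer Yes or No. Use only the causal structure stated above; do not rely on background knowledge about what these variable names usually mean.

Yes

Backdoor paths from Dosage to Comorbidity (paths whose first edge points into Dosage):
  P1: Dosage <- Outcome -> PriorTherapy -> Comorbidity
  P2: Dosage <- Outcome -> Severity -> Comorbidity
  P3: Dosage <- Outcome -> Comorbidity
Condition 1 (no descendant of Dosage in the set): holds — descendants of Dosage are {Comorbidity}; none are in {Biomarker, Outcome}.
Condition 2 (every backdoor path blocked by {Biomarker, Outcome}):
  P1: blocked at fork node Outcome ∈ conditioning set.
  P2: blocked at fork node Outcome ∈ conditioning set.
  P3: blocked at fork node Outcome ∈ conditioning set.
{Biomarker, Outcome} satisfies the backdoor criterion.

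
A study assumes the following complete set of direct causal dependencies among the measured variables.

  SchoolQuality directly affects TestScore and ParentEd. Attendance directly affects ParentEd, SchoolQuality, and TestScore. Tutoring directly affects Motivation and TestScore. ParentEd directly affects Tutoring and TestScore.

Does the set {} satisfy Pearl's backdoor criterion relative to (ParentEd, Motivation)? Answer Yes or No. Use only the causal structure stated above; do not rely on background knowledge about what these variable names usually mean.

Yes

Backdoor paths from ParentEd to Motivation (paths whose first edge points into ParentEd):
  P1: ParentEd <- Attendance -> SchoolQuality -> TestScore <- Tutoring -> Motivation
  P2: ParentEd <- Attendance -> TestScore <- Tutoring -> Motivation
  P3: ParentEd <- SchoolQuality <- Attendance -> TestScore <- Tutoring -> Motivation
  P4: ParentEd <- SchoolQuality -> TestScore <- Tutoring -> Motivation
Condition 1 (no descendant of ParentEd in the set): holds — descendants of ParentEd are {Motivation, TestScore, Tutoring}; none are in {}.
Condition 2 (every backdoor path blocked by {}):
  P1: blocked at collider TestScore (neither it nor any descendant is in the conditioning set).
  P2: blocked at collider TestScore (neither it nor any descendant is in the conditioning set).
  P3: blocked at collider TestScore (neither it nor any descendant is in the conditioning set).
  P4: blocked at collider TestScore (neither it nor any descendant is in the conditioning set).
{} satisfies the backdoor criterion.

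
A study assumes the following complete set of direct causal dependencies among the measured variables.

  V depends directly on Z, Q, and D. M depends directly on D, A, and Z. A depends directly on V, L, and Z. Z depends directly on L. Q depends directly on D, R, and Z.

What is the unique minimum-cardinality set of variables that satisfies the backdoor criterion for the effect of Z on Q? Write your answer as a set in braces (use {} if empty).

{}

Variables eligible for adjustment (non-descendants of Z, excluding Z and Q): {D, L, R}.
Backdoor paths from Z to Q:
  P1: Z <- L -> A <- V <- D -> Q
  P2: Z <- L -> A <- V <- Q
  P3: Z <- L -> A -> M <- D -> Q
  P4: Z <- L -> A -> M <- D -> V <- Q
Each backdoor path contains an unconditioned collider, so every path is already blocked with the empty conditioning set:
  P1: blocked at collider A (neither it nor any descendant is in the conditioning set).
  P2: blocked at collider A (neither it nor any descendant is in the conditioning set).
  P3: blocked at collider M (neither it nor any descendant is in the conditioning set).
  P4: blocked at collider M (neither it nor any descendant is in the conditioning set).
The empty set is therefore the unique smallest valid set.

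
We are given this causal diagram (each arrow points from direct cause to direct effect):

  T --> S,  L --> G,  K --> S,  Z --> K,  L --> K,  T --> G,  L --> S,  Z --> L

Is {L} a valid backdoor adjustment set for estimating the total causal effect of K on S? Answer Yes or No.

Yes

Backdoor paths from K to S (paths whose first edge points into K):
  P1: K <- Z -> L -> S
  P2: K <- Z -> L -> G <- T -> S
  P3: K <- L -> S
  P4: K <- L -> G <- T -> S
Condition 1 (no descendant of K in the set): holds — descendants of K are {S}; none are in {L}.
Condition 2 (every backdoor path blocked by {L}):
  P1: blocked at chain node L ∈ conditioning set.
  P2: blocked at chain node L ∈ conditioning set.
  P3: blocked at fork node L ∈ conditioning set.
  P4: blocked at fork node L ∈ conditioning set.
{L} satisfies the backdoor criterion.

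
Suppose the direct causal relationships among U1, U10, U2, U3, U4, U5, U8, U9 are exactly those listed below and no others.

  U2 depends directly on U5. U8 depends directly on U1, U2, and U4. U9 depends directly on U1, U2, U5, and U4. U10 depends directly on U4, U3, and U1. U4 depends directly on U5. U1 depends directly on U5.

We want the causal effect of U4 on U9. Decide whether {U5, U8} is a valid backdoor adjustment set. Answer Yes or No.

No

Backdoor paths from U4 to U9 (paths whose first edge points into U4):
  P1: U4 <- U5 -> U1 -> U9
  P2: U4 <- U5 -> U1 -> U8 <- U2 -> U9
  P3: U4 <- U5 -> U2 -> U9
  P4: U4 <- U5 -> U2 -> U8 <- U1 -> U9
  P5: U4 <- U5 -> U9
Condition 1 (no descendant of U4 in the set): FAILS — U8 is a descendant of U4.
Condition 2 (every backdoor path blocked by {U5, U8}):
  P1: blocked at fork node U5 ∈ conditioning set.
  P2: blocked at fork node U5 ∈ conditioning set.
  P3: blocked at fork node U5 ∈ conditioning set.
  P4: blocked at fork node U5 ∈ conditioning set.
  P5: blocked at fork node U5 ∈ conditioning set.
{U5, U8} does not satisfy the backdoor criterion.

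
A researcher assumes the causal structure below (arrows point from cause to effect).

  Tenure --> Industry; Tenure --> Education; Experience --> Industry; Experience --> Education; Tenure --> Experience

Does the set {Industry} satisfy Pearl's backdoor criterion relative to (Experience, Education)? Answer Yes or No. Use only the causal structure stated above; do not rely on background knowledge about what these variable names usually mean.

Backdoor paths from Experience to Education (paths whose first edge points into Experience):
  P1: Experience <- Tenure -> Education
Condition 1 (no descendant of Experience in the set): FAILS — Industry is a descendant of Experience.
Condition 2 (every backdoor path blocked by {Industry}):
  P1: open — no interior node is in the conditioning set.
{Industry} does not satisfy the backdoor criterion.

No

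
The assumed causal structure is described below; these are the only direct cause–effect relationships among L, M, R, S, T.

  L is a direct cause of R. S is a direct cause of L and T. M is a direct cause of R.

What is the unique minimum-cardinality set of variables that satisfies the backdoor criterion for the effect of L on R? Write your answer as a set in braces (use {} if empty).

{}

Variables eligible for adjustment (non-descendants of L, excluding L and R): {M, S, T}.
Backdoor paths from L to R:
  (none)
With no backdoor paths the empty set already satisfies the criterion, and it is trivially minimal.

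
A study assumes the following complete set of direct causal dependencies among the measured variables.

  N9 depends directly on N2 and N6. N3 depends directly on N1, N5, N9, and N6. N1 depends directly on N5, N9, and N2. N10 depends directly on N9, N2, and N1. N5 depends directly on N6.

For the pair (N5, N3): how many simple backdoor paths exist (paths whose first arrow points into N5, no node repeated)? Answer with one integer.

7

A backdoor path from N5 to N3 is any simple undirected path whose first edge points into N5 (i.e. leaves N5 via a parent).
Parents of N5: {N6}.
Enumerating:
  P1: N5 <- N6 -> N9 <- N2 -> N1 -> N3
  P2: N5 <- N6 -> N9 <- N2 -> N10 <- N1 -> N3
  P3: N5 <- N6 -> N9 -> N1 -> N3
  P4: N5 <- N6 -> N9 -> N3
  P5: N5 <- N6 -> N9 -> N10 <- N2 -> N1 -> N3
  P6: N5 <- N6 -> N9 -> N10 <- N1 -> N3
  P7: N5 <- N6 -> N3
That exhausts the simple backdoor paths. Count: 7.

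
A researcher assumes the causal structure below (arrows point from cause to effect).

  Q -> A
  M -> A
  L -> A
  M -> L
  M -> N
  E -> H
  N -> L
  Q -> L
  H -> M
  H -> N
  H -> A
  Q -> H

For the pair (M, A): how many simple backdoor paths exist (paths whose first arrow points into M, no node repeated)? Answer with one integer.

5

A backdoor path from M to A is any simple undirected path whose first edge points into M (i.e. leaves M via a parent).
Parents of M: {H}.
Enumerating:
  P1: M <- H <- Q -> L -> A
  P2: M <- H <- Q -> A
  P3: M <- H -> N -> L <- Q -> A
  P4: M <- H -> N -> L -> A
  P5: M <- H -> A
That exhausts the simple backdoor paths. Count: 5.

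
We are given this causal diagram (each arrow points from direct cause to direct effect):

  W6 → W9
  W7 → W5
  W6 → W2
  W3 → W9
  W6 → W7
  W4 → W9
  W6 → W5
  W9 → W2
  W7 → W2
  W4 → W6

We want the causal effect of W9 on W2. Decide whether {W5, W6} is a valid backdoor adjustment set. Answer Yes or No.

Backdoor paths from W9 to W2 (paths whose first edge points into W9):
  P1: W9 <- W4 -> W6 -> W7 -> W2
  P2: W9 <- W4 -> W6 -> W5 <- W7 -> W2
  P3: W9 <- W4 -> W6 -> W2
  P4: W9 <- W6 -> W7 -> W2
  P5: W9 <- W6 -> W5 <- W7 -> W2
  P6: W9 <- W6 -> W2
Condition 1 (no descendant of W9 in the set): holds — descendants of W9 are {W2}; none are in {W5, W6}.
Condition 2 (every backdoor path blocked by {W5, W6}):
  P1: blocked at chain node W6 ∈ conditioning set.
  P2: blocked at chain node W6 ∈ conditioning set.
  P3: blocked at chain node W6 ∈ conditioning set.
  P4: blocked at fork node W6 ∈ conditioning set.
  P5: blocked at fork node W6 ∈ conditioning set.
  P6: blocked at fork node W6 ∈ conditioning set.
{W5, W6} satisfies the backdoor criterion.

Yes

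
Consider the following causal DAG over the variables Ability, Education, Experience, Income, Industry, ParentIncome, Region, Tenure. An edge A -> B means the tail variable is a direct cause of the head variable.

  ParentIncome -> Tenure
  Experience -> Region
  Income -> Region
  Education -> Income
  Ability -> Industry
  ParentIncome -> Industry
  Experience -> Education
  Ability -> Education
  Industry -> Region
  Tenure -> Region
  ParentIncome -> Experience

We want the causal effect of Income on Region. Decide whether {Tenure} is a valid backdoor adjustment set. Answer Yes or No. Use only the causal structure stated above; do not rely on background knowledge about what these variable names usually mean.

No

Backdoor paths from Income to Region (paths whose first edge points into Income):
  P1: Income <- Education <- Ability -> Industry <- ParentIncome -> Experience -> Region
  P2: Income <- Education <- Ability -> Industry <- ParentIncome -> Tenure -> Region
  P3: Income <- Education <- Ability -> Industry -> Region
  P4: Income <- Education <- Experience <- ParentIncome -> Tenure -> Region
  P5: Income <- Education <- Experience <- ParentIncome -> Industry -> Region
  P6: Income <- Education <- Experience -> Region
Condition 1 (no descendant of Income in the set): holds — descendants of Income are {Region}; none are in {Tenure}.
Condition 2 (every backdoor path blocked by {Tenure}):
  P1: blocked at collider Industry (neither it nor any descendant is in the conditioning set).
  P2: blocked at collider Industry (neither it nor any descendant is in the conditioning set).
  P3: open — no interior node is in the conditioning set.
  P4: blocked at chain node Tenure ∈ conditioning set.
  P5: open — no interior node is in the conditioning set.
  P6: open — no interior node is in the conditioning set.
{Tenure} does not satisfy the backdoor criterion.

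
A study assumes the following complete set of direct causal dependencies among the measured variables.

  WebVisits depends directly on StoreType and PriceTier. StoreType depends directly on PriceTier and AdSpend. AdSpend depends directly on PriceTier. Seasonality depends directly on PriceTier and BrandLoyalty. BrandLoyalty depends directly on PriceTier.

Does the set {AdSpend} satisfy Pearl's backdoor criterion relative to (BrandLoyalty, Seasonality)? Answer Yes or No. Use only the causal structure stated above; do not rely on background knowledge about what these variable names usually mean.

Backdoor paths from BrandLoyalty to Seasonality (paths whose first edge points into BrandLoyalty):
  P1: BrandLoyalty <- PriceTier -> Seasonality
Condition 1 (no descendant of BrandLoyalty in the set): holds — descendants of BrandLoyalty are {Seasonality}; none are in {AdSpend}.
Condition 2 (every backdoor path blocked by {AdSpend}):
  P1: open — no interior node is in the conditioning set.
{AdSpend} does not satisfy the backdoor criterion.

No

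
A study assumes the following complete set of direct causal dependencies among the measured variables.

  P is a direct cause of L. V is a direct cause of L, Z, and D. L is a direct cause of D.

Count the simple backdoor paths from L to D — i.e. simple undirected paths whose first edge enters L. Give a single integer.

A backdoor path from L to D is any simple undirected path whose first edge points into L (i.e. leaves L via a parent).
Parents of L: {P, V}.
Enumerating:
  P1: L <- V -> D
That exhausts the simple backdoor paths. Count: 1.

1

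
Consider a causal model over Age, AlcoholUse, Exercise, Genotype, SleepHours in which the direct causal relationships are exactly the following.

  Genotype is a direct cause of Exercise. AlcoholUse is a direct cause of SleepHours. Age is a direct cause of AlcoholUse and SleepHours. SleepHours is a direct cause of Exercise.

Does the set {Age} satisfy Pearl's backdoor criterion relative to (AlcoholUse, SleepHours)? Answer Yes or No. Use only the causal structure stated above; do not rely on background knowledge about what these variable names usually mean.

Yes

Backdoor paths from AlcoholUse to SleepHours (paths whose first edge points into AlcoholUse):
  P1: AlcoholUse <- Age -> SleepHours
Condition 1 (no descendant of AlcoholUse in the set): holds — descendants of AlcoholUse are {Exercise, SleepHours}; none are in {Age}.
Condition 2 (every backdoor path blocked by {Age}):
  P1: blocked at fork node Age ∈ conditioning set.
{Age} satisfies the backdoor criterion.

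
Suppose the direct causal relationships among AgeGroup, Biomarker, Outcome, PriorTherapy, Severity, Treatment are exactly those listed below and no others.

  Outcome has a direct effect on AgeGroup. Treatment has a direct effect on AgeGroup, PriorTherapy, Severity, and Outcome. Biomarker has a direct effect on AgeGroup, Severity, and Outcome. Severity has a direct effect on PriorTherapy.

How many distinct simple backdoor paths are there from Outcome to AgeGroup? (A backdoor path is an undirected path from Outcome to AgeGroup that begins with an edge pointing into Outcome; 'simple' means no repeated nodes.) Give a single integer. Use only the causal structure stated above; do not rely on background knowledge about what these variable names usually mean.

A backdoor path from Outcome to AgeGroup is any simple undirected path whose first edge points into Outcome (i.e. leaves Outcome via a parent).
Parents of Outcome: {Biomarker, Treatment}.
Enumerating:
  P1: Outcome <- Biomarker -> Severity <- Treatment -> AgeGroup
  P2: Outcome <- Biomarker -> Severity -> PriorTherapy <- Treatment -> AgeGroup
  P3: Outcome <- Biomarker -> AgeGroup
  P4: Outcome <- Treatment -> Severity <- Biomarker -> AgeGroup
  P5: Outcome <- Treatment -> PriorTherapy <- Severity <- Biomarker -> AgeGroup
  P6: Outcome <- Treatment -> AgeGroup
That exhausts the simple backdoor paths. Count: 6.

6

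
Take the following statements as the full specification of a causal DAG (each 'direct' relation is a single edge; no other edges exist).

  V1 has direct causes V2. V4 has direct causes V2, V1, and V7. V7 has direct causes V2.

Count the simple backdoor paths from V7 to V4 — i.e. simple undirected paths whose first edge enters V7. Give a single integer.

A backdoor path from V7 to V4 is any simple undirected path whose first edge points into V7 (i.e. leaves V7 via a parent).
Parents of V7: {V2}.
Enumerating:
  P1: V7 <- V2 -> V1 -> V4
  P2: V7 <- V2 -> V4
That exhausts the simple backdoor paths. Count: 2.

2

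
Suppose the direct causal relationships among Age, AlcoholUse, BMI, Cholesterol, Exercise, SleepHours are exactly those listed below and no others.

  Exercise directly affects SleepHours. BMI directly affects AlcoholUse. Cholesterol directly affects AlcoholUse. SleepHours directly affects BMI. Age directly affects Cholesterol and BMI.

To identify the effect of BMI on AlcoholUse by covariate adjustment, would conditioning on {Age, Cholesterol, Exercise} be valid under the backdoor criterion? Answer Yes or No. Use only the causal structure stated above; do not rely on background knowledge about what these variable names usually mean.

Backdoor paths from BMI to AlcoholUse (paths whose first edge points into BMI):
  P1: BMI <- Age -> Cholesterol -> AlcoholUse
Condition 1 (no descendant of BMI in the set): holds — descendants of BMI are {AlcoholUse}; none are in {Age, Cholesterol, Exercise}.
Condition 2 (every backdoor path blocked by {Age, Cholesterol, Exercise}):
  P1: blocked at fork node Age ∈ conditioning set.
{Age, Cholesterol, Exercise} satisfies the backdoor criterion.

Yes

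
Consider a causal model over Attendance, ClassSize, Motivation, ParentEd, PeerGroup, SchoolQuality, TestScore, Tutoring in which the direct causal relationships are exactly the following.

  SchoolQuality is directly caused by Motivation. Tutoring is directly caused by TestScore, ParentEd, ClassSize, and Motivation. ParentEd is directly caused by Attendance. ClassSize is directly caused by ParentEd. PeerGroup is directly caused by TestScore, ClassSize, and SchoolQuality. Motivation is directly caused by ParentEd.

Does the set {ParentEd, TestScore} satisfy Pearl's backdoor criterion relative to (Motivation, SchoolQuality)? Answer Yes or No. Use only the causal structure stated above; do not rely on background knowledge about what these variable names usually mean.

Yes

Backdoor paths from Motivation to SchoolQuality (paths whose first edge points into Motivation):
  P1: Motivation <- ParentEd -> ClassSize -> PeerGroup <- SchoolQuality
  P2: Motivation <- ParentEd -> ClassSize -> Tutoring <- TestScore -> PeerGroup <- SchoolQuality
  P3: Motivation <- ParentEd -> Tutoring <- ClassSize -> PeerGroup <- SchoolQuality
  P4: Motivation <- ParentEd -> Tutoring <- TestScore -> PeerGroup <- SchoolQuality
Condition 1 (no descendant of Motivation in the set): holds — descendants of Motivation are {PeerGroup, SchoolQuality, Tutoring}; none are in {ParentEd, TestScore}.
Condition 2 (every backdoor path blocked by {ParentEd, TestScore}):
  P1: blocked at fork node ParentEd ∈ conditioning set.
  P2: blocked at fork node ParentEd ∈ conditioning set.
  P3: blocked at fork node ParentEd ∈ conditioning set.
  P4: blocked at fork node ParentEd ∈ conditioning set.
{ParentEd, TestScore} satisfies the backdoor criterion.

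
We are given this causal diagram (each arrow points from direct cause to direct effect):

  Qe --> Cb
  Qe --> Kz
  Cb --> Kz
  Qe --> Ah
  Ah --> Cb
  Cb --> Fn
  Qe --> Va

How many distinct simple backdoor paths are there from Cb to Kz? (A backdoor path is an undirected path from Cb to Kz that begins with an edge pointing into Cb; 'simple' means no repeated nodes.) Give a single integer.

A backdoor path from Cb to Kz is any simple undirected path whose first edge points into Cb (i.e. leaves Cb via a parent).
Parents of Cb: {Ah, Qe}.
Enumerating:
  P1: Cb <- Qe -> Kz
  P2: Cb <- Ah <- Qe -> Kz
That exhausts the simple backdoor paths. Count: 2.

2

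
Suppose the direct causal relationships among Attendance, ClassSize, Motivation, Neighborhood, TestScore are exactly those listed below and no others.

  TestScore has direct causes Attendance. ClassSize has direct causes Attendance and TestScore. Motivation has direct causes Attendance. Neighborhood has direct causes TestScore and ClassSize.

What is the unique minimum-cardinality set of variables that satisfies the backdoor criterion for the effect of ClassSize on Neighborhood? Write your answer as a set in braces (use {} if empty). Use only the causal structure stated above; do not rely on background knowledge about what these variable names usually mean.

{TestScore}

Variables eligible for adjustment (non-descendants of ClassSize, excluding ClassSize and Neighborhood): {Attendance, Motivation, TestScore}.
Backdoor paths from ClassSize to Neighborhood:
  P1: ClassSize <- Attendance -> TestScore -> Neighborhood
  P2: ClassSize <- TestScore -> Neighborhood
The empty set is not sufficient: P1 (ClassSize <- Attendance -> TestScore -> Neighborhood) has no collider blocking it and no conditioned non-collider, so it is open.
Try {TestScore}:
  P1: blocked at chain node TestScore ∈ conditioning set.
  P2: blocked at fork node TestScore ∈ conditioning set.
{TestScore} contains no descendant of ClassSize and blocks every backdoor path.
No other singleton works — e.g. {Attendance} leaves P2 open — so {TestScore} is the unique smallest valid adjustment set.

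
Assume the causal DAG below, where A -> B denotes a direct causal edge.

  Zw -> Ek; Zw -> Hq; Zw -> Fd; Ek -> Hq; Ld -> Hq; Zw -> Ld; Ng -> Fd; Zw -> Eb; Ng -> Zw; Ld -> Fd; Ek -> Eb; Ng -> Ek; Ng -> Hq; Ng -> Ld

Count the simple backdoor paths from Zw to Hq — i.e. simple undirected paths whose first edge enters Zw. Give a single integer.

A backdoor path from Zw to Hq is any simple undirected path whose first edge points into Zw (i.e. leaves Zw via a parent).
Parents of Zw: {Ng}.
Enumerating:
  P1: Zw <- Ng -> Ld -> Hq
  P2: Zw <- Ng -> Ek -> Hq
  P3: Zw <- Ng -> Fd <- Ld -> Hq
  P4: Zw <- Ng -> Hq
That exhausts the simple backdoor paths. Count: 4.

4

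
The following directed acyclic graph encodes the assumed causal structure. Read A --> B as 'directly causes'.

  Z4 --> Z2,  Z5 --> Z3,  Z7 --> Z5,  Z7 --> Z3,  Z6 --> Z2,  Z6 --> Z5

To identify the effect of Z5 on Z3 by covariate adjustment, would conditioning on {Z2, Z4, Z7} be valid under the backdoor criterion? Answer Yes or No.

Backdoor paths from Z5 to Z3 (paths whose first edge points into Z5):
  P1: Z5 <- Z7 -> Z3
Condition 1 (no descendant of Z5 in the set): holds — descendants of Z5 are {Z3}; none are in {Z2, Z4, Z7}.
Condition 2 (every backdoor path blocked by {Z2, Z4, Z7}):
  P1: blocked at fork node Z7 ∈ conditioning set.
{Z2, Z4, Z7} satisfies the backdoor criterion.

Yes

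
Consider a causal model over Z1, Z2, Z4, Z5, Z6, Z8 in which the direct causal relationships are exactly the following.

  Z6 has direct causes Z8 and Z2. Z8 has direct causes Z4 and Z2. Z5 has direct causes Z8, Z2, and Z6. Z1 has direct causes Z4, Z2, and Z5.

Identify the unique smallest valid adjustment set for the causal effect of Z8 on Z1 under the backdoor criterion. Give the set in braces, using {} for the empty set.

Variables eligible for adjustment (non-descendants of Z8, excluding Z8 and Z1): {Z2, Z4}.
Backdoor paths from Z8 to Z1:
  P1: Z8 <- Z4 -> Z1
  P2: Z8 <- Z2 -> Z6 -> Z5 -> Z1
  P3: Z8 <- Z2 -> Z5 -> Z1
  P4: Z8 <- Z2 -> Z1
The empty set is not sufficient: P1 (Z8 <- Z4 -> Z1) has no collider blocking it and no conditioned non-collider, so it is open.
Try {Z2, Z4}:
  P1: blocked at fork node Z4 ∈ conditioning set.
  P2: blocked at fork node Z2 ∈ conditioning set.
  P3: blocked at fork node Z2 ∈ conditioning set.
  P4: blocked at fork node Z2 ∈ conditioning set.
{Z2, Z4} contains no descendant of Z8 and blocks every backdoor path.
Every element of {Z2, Z4} is needed (dropping Z2 leaves P2 open; dropping Z4 leaves P1 open), so no proper subset is valid.
Among all size-2 subsets of the eligible variables, only {Z2, Z4} blocks every backdoor path, so it is the unique smallest valid adjustment set.

{Z2, Z4}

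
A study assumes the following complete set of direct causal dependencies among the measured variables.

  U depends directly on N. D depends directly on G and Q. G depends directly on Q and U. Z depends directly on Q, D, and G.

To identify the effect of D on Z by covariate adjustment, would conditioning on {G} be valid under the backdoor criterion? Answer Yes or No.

Backdoor paths from D to Z (paths whose first edge points into D):
  P1: D <- Q -> G -> Z
  P2: D <- Q -> Z
  P3: D <- G <- Q -> Z
  P4: D <- G -> Z
Condition 1 (no descendant of D in the set): holds — descendants of D are {Z}; none are in {G}.
Condition 2 (every backdoor path blocked by {G}):
  P1: blocked at chain node G ∈ conditioning set.
  P2: open — no interior node is in the conditioning set.
  P3: blocked at chain node G ∈ conditioning set.
  P4: blocked at fork node G ∈ conditioning set.
{G} does not satisfy the backdoor criterion.

No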